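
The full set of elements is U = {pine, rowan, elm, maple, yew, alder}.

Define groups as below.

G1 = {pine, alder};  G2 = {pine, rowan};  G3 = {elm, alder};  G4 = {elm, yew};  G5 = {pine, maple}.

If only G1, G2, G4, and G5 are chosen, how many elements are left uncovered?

Union of G1, G2, G4, G5 = {pine, rowan, elm, maple, yew, alder} — that's every element, so 0 are uncovered.

0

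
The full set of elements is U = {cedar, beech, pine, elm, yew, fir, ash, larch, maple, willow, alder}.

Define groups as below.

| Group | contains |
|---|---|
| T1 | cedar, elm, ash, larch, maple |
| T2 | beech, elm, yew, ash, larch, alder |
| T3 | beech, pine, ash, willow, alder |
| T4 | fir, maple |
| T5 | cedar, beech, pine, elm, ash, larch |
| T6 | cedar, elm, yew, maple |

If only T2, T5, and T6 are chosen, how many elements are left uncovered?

2

Union of T2, T5, T6 = {cedar, beech, pine, elm, yew, ash, larch, maple, alder}.
Not covered: fir, willow — 2 elements.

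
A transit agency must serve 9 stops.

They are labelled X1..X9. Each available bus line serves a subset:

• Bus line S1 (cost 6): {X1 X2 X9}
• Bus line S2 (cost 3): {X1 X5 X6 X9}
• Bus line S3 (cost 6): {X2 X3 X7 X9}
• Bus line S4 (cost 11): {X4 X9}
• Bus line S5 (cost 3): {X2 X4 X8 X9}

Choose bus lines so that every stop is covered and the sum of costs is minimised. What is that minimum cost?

S2, S3, S5 together cover every stop (S2 ∪ S3 ∪ S5 = {X1, X2, X3, X4, X5, X6, X7, X8, X9}); total cost 3 + 6 + 3 = 12.
No covering selection has total cost below 12.

12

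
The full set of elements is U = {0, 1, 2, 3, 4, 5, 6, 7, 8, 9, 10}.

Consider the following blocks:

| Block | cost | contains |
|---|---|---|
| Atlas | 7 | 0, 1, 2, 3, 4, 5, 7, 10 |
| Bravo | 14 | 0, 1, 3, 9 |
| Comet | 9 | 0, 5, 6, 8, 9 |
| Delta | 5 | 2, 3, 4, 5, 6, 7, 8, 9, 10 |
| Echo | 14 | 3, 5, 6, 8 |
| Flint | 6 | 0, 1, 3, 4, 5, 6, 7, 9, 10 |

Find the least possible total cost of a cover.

Delta, Flint together cover every element (Delta ∪ Flint = {0, 1, 2, 3, 4, 5, 6, 7, 8, 9, 10}); total cost 5 + 6 = 11.
No covering selection has total cost below 11.

11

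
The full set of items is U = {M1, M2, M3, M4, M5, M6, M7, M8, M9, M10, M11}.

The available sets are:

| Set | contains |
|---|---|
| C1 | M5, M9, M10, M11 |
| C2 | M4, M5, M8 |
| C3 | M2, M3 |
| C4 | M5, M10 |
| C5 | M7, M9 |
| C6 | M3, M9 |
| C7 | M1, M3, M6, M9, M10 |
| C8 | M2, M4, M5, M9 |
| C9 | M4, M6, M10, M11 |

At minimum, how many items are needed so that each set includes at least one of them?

4

The 4 items {M3, M4, M5, M9} hit every set.
No choice of 3 items meets every set, so 4 is the minimum.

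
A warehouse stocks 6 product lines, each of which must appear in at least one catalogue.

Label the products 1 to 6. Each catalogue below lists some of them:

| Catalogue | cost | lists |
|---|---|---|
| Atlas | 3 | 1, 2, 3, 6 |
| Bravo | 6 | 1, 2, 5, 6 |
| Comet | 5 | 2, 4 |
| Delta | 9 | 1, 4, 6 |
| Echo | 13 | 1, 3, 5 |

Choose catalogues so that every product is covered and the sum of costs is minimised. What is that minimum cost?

Atlas, Bravo, Comet together cover every product (Atlas ∪ Bravo ∪ Comet = {1, 2, 3, 4, 5, 6}); total cost 3 + 6 + 5 = 14.
No covering selection has total cost below 14.

14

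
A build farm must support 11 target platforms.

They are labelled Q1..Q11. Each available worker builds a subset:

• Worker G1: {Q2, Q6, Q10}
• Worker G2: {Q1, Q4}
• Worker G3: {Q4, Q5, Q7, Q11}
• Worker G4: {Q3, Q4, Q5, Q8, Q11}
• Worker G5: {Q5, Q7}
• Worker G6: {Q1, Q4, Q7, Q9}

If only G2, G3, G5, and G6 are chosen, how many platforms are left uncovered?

5

Union of G2, G3, G5, G6 = {Q1, Q4, Q5, Q7, Q9, Q11}.
Not covered: Q2, Q3, Q6, Q8, Q10 — 5 platforms.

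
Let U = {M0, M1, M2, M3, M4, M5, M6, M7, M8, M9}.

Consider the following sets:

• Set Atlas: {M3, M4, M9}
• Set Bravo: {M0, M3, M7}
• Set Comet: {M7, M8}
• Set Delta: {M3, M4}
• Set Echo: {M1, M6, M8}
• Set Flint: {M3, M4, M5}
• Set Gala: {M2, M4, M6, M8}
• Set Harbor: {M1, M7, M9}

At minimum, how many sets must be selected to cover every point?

Bravo and Flint and Gala and Harbor together: Bravo ∪ Flint ∪ Gala ∪ Harbor = {M0, M1, M2, M3, M4, M5, M6, M7, M8, M9} — every point is covered.
Only Flint contains M5, so Flint is forced; the remaining 7 points need at least 3 more sets (each remaining set adds at most 3) — so at least 4 sets are needed, and 4 is optimal.

4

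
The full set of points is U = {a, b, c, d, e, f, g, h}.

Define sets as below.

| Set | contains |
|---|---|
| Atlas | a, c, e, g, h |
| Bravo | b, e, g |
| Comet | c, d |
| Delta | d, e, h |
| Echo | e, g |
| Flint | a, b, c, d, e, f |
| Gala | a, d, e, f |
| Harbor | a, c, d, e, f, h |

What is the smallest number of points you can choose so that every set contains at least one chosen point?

Take T = {d, g}. Each listed set contains at least one of these, so T is a hitting set of size 2.
The sets Bravo, Comet are pairwise disjoint, so any hitting set needs a separate point for each — at least 2. Hence 2 is optimal.

2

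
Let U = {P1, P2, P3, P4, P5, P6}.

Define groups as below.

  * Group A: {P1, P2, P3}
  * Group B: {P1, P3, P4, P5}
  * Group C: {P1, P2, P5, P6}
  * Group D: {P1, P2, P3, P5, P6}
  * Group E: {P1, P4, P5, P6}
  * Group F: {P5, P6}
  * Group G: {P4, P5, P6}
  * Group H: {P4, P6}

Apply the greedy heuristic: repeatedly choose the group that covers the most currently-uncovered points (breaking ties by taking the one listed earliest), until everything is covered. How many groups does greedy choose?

Greedy: pick D (covers 5 new) → pick B (covers 1 new). Total picks: 2.

2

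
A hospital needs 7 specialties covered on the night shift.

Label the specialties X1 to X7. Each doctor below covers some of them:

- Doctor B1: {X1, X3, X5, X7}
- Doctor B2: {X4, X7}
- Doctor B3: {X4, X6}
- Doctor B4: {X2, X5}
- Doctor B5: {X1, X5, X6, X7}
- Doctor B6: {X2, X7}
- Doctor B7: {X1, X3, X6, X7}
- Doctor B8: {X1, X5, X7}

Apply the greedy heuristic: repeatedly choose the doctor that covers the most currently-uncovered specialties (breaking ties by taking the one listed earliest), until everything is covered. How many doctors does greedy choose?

Greedy: pick B1 (covers 4 new) → pick B3 (covers 2 new) → pick B4 (covers 1 new). Total picks: 3.

3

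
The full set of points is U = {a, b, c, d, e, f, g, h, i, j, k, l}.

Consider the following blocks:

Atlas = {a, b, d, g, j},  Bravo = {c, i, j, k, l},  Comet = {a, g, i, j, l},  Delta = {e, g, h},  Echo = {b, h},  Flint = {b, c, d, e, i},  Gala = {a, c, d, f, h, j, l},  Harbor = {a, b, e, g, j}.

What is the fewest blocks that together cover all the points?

Bravo, Gala, and Harbor cover everything between them: the union {a, b, c, d, e, f, g, h, i, j, k, l} is all of U.
Only Gala contains f, so Gala is forced; the remaining 5 points need at least 2 more blocks (each remaining block adds at most 3) — so at least 3 blocks are needed, and 3 is optimal.

3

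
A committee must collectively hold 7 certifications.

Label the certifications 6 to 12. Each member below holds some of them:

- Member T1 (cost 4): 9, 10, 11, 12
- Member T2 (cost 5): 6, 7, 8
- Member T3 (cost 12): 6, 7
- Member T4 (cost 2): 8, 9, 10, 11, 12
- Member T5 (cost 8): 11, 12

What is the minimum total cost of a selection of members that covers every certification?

7

T2, T4 together cover every certification (T2 ∪ T4 = {6, 7, 8, 9, 10, 11, 12}); total cost 5 + 2 = 7.
No covering selection has total cost below 7.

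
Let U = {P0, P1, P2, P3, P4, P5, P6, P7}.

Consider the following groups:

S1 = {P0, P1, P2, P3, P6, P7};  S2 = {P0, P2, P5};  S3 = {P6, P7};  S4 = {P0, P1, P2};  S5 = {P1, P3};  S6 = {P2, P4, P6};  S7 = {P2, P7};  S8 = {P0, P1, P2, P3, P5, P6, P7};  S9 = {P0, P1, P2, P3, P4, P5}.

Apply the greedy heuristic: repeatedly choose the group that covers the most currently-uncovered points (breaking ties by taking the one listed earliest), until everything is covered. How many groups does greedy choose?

2

Greedy: pick S8 (covers 7 new) → pick S6 (covers 1 new). Total picks: 2.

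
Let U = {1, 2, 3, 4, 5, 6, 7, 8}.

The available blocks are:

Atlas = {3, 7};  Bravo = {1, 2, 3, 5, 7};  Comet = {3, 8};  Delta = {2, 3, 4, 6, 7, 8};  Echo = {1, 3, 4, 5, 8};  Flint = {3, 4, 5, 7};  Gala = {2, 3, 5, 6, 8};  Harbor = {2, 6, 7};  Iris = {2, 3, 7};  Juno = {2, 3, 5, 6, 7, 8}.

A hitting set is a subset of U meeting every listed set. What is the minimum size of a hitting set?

H = {2, 3} meets every block (each contains at least one member of H), and |H| = 2.
The blocks Comet, Harbor are pairwise disjoint, so any hitting set needs a separate point for each — at least 2. Hence 2 is optimal.

2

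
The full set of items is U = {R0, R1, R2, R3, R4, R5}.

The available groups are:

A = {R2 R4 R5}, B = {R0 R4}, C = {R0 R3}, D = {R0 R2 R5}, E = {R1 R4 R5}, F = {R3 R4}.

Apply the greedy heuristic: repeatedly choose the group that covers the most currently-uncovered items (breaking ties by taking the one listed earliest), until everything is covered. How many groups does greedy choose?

Greedy: pick A (covers 3 new) → pick C (covers 2 new) → pick E (covers 1 new). Total picks: 3.

3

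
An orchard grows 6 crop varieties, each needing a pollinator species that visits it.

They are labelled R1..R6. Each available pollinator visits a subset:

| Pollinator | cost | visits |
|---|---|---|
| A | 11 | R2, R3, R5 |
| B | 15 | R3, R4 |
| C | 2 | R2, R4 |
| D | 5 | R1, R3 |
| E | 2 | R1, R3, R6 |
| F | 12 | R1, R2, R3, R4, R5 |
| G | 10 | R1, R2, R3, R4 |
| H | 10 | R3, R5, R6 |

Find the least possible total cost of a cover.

E, F together cover every variety (E ∪ F = {R1, R2, R3, R4, R5, R6}); total cost 2 + 12 = 14.
No covering selection has total cost below 14.

14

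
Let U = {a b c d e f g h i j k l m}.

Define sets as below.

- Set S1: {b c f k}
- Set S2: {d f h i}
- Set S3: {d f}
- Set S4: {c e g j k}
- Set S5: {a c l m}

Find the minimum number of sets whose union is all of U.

4

Take {S1, S2, S4, S5}. Their union is {a, b, c, d, e, f, g, h, i, j, k, l, m}, which is all 13 elements.
Only S5 contains a, so S5 is forced; the remaining 9 elements need at least 3 more sets (each remaining set adds at most 4) — so at least 4 sets are needed, and 4 is optimal.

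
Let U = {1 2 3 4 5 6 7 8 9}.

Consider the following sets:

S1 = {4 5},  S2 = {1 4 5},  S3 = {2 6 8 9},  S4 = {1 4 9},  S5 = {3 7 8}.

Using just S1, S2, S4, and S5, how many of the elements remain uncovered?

2

Union of S1, S2, S4, S5 = {1, 3, 4, 5, 7, 8, 9}.
Not covered: 2, 6 — 2 elements.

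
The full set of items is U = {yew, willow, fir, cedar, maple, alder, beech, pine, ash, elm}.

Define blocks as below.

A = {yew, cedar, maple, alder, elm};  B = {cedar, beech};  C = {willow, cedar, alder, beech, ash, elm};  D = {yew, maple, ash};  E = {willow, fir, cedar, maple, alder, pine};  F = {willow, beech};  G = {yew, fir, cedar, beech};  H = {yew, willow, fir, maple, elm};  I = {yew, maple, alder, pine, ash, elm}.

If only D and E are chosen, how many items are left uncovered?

Union of D, E = {yew, willow, fir, cedar, maple, alder, pine, ash}.
Not covered: beech, elm — 2 items.

2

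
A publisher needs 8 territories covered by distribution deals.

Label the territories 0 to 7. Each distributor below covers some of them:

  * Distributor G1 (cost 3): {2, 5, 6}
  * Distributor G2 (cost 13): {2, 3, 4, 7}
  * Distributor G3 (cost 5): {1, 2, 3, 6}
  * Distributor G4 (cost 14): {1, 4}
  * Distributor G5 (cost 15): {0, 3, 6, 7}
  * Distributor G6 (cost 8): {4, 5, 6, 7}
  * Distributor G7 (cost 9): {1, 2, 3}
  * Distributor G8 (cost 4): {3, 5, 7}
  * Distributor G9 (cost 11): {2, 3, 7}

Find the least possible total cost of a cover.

28

G3, G5, G6 together cover every territory (G3 ∪ G5 ∪ G6 = {0, 1, 2, 3, 4, 5, 6, 7}); total cost 5 + 15 + 8 = 28.
The greedy pick G1, G8, G3, G6, G5 costs 35; no covering selection beats 28.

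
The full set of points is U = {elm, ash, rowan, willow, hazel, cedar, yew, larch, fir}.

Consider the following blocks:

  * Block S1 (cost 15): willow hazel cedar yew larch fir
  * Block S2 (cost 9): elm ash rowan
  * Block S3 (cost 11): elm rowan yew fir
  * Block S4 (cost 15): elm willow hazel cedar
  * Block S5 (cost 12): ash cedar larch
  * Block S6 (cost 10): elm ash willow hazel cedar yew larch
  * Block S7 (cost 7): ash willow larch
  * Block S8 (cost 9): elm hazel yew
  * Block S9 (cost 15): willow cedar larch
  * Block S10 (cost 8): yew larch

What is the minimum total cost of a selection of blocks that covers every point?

21

S3, S6 together cover every point (S3 ∪ S6 = {elm, ash, rowan, willow, hazel, cedar, yew, larch, fir}); total cost 11 + 10 = 21.
No covering selection has total cost below 21.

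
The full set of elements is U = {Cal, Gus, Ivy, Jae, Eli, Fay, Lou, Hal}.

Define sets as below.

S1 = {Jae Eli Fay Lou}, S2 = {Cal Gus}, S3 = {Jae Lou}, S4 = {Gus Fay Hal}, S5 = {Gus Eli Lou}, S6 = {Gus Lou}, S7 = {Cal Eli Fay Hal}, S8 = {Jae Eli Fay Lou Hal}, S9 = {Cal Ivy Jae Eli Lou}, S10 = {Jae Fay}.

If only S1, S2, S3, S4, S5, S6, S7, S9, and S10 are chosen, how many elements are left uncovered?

0

Union of S1, S2, S3, S4, S5, S6, S7, S9, S10 = {Cal, Gus, Ivy, Jae, Eli, Fay, Lou, Hal} — that's every element, so 0 are uncovered.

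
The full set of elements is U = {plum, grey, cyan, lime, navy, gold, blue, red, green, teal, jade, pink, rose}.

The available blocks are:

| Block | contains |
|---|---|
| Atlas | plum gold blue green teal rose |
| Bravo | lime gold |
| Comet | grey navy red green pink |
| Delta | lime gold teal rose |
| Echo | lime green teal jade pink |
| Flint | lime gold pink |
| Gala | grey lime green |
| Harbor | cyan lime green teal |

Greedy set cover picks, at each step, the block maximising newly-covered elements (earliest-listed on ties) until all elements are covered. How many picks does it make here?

4

Greedy: pick Atlas (covers 6 new) → pick Comet (covers 4 new) → pick Echo (covers 2 new) → pick Harbor (covers 1 new). Total picks: 4.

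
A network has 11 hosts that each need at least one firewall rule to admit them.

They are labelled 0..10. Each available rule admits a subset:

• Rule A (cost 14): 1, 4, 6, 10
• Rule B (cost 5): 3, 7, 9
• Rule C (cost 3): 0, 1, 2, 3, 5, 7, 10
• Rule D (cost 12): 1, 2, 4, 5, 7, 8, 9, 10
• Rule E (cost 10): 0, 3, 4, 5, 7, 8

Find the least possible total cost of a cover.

29

A, C, D together cover every host (A ∪ C ∪ D = {0, 1, 2, 3, 4, 5, 6, 7, 8, 9, 10}); total cost 14 + 3 + 12 = 29.
No covering selection has total cost below 29.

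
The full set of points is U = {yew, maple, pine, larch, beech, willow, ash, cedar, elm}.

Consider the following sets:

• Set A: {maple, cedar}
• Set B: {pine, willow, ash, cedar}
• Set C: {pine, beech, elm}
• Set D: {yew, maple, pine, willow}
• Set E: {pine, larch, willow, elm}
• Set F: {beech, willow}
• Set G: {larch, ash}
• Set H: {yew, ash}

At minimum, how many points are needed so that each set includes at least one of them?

T = {beech, willow, ash, cedar} meets every set (each contains at least one member of T), and |T| = 4.
No choice of 3 points meets every set, so 4 is the minimum.

4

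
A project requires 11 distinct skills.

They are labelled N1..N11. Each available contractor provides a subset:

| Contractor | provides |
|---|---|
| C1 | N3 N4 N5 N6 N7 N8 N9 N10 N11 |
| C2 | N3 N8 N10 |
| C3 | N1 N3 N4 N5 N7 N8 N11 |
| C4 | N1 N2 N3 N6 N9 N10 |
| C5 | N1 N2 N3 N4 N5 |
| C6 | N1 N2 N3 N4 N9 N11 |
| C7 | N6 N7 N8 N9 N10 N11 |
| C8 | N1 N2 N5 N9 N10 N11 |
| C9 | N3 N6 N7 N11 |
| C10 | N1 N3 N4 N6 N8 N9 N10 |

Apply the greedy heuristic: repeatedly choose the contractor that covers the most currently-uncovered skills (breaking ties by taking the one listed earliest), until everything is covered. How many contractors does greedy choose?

2

Greedy: pick C1 (covers 9 new) → pick C4 (covers 2 new). Total picks: 2.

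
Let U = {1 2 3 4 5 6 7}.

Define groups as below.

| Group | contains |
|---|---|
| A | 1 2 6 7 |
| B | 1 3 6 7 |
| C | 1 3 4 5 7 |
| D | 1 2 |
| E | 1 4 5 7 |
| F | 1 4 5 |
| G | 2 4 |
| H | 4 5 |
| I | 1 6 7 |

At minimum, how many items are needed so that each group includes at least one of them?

T = {1, 4} meets every group (each contains at least one member of T), and |T| = 2.
The groups G, I are pairwise disjoint, so any hitting set needs a separate item for each — at least 2. Hence 2 is optimal.

2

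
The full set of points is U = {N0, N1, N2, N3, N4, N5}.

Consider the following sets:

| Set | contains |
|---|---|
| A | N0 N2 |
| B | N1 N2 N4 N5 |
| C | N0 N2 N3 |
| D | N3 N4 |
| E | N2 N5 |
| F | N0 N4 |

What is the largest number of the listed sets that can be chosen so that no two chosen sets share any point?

2

E, F are pairwise disjoint (E={N2,N5}; F={N0,N4}).
Every remaining set overlaps one of these, and no 3 of the listed sets are pairwise disjoint, so 2 is the maximum.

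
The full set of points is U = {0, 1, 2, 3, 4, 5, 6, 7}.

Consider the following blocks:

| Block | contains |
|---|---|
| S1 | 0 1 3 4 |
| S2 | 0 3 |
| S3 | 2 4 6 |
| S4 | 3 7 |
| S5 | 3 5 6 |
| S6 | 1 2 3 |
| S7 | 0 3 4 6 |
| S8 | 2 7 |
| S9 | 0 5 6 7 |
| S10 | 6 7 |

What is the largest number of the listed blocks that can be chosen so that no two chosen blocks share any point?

2

S6, S9 are pairwise disjoint (S6={1,2,3}; S9={0,5,6,7}).
Every remaining block overlaps one of these, and no 3 of the listed blocks are pairwise disjoint, so 2 is the maximum.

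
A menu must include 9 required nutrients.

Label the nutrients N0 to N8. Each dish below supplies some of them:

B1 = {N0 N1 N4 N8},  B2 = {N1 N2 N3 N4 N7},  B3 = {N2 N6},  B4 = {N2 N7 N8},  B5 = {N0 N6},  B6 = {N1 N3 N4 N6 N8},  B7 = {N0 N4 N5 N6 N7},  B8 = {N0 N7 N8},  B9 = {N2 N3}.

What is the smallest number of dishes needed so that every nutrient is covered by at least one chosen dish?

B2 and B4 and B7 together: B2 ∪ B4 ∪ B7 = {N0, N1, N2, N3, N4, N5, N6, N7, N8} — every nutrient is covered.
Only B7 contains N5, so B7 is forced; the remaining 4 nutrients need at least 2 more dishes (each remaining dish adds at most 3) — so at least 3 dishes are needed, and 3 is optimal.

3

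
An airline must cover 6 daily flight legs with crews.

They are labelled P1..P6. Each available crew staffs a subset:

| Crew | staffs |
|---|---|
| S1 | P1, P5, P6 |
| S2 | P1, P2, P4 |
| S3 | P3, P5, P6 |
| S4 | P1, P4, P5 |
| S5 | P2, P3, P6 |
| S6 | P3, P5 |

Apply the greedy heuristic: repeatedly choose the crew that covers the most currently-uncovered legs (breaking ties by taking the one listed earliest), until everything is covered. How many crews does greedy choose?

3

Greedy: pick S1 (covers 3 new) → pick S2 (covers 2 new) → pick S3 (covers 1 new). Total picks: 3.
(The true minimum cover uses only 2 crews, so greedy is not optimal here.)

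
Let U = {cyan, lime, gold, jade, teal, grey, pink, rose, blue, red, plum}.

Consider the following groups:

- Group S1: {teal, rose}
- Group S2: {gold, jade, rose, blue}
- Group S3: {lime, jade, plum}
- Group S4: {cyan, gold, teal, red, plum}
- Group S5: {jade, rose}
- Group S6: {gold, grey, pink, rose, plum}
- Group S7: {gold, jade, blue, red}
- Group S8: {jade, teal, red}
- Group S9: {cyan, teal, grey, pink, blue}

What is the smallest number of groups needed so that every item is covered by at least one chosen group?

4

S2, S3, S4, and S6 cover everything between them: the union {cyan, lime, gold, jade, teal, grey, pink, rose, blue, red, plum} is all of U.
No 3 of the 9 groups cover everything (all 84 combinations miss at least one item), so 4 is optimal.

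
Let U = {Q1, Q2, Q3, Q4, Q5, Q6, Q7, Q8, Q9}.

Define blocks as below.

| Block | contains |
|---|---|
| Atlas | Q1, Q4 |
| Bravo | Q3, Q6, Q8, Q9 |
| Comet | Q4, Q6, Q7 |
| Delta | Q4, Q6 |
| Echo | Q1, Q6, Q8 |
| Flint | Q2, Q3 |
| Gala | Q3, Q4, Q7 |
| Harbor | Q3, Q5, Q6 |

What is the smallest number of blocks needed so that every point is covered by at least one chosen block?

5

Atlas, Bravo, Flint, Gala, and Harbor cover everything between them: the union {Q1, Q2, Q3, Q4, Q5, Q6, Q7, Q8, Q9} is all of U.
No 4 of the 8 blocks cover everything (all 70 combinations miss at least one point), so 5 is optimal.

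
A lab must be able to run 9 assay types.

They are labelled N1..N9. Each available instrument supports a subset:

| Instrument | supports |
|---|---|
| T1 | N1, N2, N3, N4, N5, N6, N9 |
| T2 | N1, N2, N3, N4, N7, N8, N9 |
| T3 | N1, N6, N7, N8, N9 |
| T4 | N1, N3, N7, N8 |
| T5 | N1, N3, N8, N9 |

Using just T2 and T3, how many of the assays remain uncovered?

Union of T2, T3 = {N1, N2, N3, N4, N6, N7, N8, N9}.
Not covered: N5 — 1 assay.

1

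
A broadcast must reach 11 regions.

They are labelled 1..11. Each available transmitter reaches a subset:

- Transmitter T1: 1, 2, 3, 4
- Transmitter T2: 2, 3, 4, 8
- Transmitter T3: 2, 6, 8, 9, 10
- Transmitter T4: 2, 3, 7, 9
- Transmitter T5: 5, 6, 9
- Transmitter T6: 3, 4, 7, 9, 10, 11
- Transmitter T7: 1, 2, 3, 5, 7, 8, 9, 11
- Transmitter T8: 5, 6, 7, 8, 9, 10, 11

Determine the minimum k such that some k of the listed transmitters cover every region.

T1 and T8 together: T1 ∪ T8 = {1, 2, 3, 4, 5, 6, 7, 8, 9, 10, 11} — every region is covered.
No single transmitter has all 11 regions (the largest, T7, has 8), so 2 is optimal.

2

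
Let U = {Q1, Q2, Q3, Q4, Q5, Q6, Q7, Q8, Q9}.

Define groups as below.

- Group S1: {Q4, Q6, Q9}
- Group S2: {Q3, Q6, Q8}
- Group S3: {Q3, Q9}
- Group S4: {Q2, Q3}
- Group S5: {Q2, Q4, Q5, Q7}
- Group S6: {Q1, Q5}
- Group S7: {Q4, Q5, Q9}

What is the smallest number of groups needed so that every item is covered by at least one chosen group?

S2, S3, S5, and S6 cover everything between them: the union {Q1, Q2, Q3, Q4, Q5, Q6, Q7, Q8, Q9} is all of U.
Only S6 contains Q1, so S6 is forced; the remaining 7 items need at least 3 more groups (each remaining group adds at most 3) — so at least 4 groups are needed, and 4 is optimal.

4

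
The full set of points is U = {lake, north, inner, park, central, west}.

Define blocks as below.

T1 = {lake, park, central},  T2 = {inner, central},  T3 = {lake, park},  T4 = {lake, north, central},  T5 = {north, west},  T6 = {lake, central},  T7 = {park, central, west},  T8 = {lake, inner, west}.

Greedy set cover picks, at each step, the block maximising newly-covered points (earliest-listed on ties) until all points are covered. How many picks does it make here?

3

Greedy: pick T1 (covers 3 new) → pick T5 (covers 2 new) → pick T2 (covers 1 new). Total picks: 3.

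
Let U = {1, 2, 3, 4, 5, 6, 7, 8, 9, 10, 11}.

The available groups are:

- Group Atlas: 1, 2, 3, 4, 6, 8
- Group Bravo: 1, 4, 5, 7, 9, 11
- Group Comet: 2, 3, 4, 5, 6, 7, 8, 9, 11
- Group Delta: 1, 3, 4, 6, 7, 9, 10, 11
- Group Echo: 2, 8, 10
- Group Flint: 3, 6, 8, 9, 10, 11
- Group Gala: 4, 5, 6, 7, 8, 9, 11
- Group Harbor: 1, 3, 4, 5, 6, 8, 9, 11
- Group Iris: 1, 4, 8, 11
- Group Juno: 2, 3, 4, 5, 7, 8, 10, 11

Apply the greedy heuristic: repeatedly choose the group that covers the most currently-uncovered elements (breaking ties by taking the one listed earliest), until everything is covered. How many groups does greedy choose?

2

Greedy: pick Comet (covers 9 new) → pick Delta (covers 2 new). Total picks: 2.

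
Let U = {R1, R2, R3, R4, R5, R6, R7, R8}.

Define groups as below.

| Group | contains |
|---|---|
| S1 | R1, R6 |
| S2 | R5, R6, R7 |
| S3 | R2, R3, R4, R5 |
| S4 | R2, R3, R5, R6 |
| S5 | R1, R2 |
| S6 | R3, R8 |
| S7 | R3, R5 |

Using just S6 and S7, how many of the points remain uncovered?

Union of S6, S7 = {R3, R5, R8}.
Not covered: R1, R2, R4, R6, R7 — 5 points.

5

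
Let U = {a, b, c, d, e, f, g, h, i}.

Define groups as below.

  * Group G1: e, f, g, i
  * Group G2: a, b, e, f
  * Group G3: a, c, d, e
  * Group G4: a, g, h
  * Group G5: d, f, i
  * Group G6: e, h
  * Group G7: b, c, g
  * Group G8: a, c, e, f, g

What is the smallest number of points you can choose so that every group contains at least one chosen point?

3

Take T = {d, e, g}. Each listed group contains at least one of these, so T is a hitting set of size 3.
The groups G5, G6, G7 are pairwise disjoint, so any hitting set needs a separate point for each — at least 3. Hence 3 is optimal.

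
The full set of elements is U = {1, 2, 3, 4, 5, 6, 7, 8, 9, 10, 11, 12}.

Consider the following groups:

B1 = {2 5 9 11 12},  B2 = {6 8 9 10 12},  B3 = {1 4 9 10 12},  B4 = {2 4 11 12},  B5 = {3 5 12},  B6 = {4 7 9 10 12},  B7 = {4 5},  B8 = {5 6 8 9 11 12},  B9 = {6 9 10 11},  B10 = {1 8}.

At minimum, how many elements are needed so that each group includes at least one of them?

4

Take H = {4, 8, 9, 12}. Each listed group contains at least one of these, so H is a hitting set of size 4.
No choice of 3 elements meets every group, so 4 is the minimum.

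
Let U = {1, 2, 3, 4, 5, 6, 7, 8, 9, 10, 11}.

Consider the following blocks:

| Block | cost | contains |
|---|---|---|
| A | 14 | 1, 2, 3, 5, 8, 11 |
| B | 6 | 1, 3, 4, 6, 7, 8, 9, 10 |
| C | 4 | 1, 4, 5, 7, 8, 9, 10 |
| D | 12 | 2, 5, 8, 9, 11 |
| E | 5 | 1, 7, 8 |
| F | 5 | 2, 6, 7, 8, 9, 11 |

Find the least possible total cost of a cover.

B, C, F together cover every element (B ∪ C ∪ F = {1, 2, 3, 4, 5, 6, 7, 8, 9, 10, 11}); total cost 6 + 4 + 5 = 15.
No covering selection has total cost below 15.

15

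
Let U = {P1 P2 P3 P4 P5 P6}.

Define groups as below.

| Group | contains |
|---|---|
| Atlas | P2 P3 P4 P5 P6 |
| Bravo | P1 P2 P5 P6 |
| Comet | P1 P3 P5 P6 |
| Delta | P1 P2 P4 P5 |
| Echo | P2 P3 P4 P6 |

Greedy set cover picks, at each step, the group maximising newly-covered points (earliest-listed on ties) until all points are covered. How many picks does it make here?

Greedy: pick Atlas (covers 5 new) → pick Bravo (covers 1 new). Total picks: 2.

2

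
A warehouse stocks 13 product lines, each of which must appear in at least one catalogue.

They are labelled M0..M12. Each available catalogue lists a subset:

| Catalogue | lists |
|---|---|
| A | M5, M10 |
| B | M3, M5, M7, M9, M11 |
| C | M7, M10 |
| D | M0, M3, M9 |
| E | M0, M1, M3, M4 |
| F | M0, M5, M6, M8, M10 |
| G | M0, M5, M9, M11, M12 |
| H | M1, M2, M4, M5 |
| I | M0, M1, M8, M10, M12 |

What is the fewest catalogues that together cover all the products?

4

Take {B, F, G, H}. Their union is {M0, M1, M2, M3, M4, M5, M6, M7, M8, M9, M10, M11, M12}, which is all 13 products.
Only H contains M2, so H is forced; the remaining 9 products need at least 3 more catalogues (each remaining catalogue adds at most 4) — so at least 4 catalogues are needed, and 4 is optimal.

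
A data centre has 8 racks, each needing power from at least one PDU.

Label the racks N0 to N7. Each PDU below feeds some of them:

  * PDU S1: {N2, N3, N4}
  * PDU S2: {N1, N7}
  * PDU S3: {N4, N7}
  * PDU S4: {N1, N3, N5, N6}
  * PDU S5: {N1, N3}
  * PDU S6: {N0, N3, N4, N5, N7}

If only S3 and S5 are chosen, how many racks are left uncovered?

4

Union of S3, S5 = {N1, N3, N4, N7}.
Not covered: N0, N2, N5, N6 — 4 racks.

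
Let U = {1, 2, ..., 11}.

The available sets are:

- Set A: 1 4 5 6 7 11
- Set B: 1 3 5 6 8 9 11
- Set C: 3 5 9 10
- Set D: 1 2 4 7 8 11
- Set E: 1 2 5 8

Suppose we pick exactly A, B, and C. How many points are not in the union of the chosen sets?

Union of A, B, C = {1, 3, 4, 5, 6, 7, 8, 9, 10, 11}.
Not covered: 2 — 1 point.

1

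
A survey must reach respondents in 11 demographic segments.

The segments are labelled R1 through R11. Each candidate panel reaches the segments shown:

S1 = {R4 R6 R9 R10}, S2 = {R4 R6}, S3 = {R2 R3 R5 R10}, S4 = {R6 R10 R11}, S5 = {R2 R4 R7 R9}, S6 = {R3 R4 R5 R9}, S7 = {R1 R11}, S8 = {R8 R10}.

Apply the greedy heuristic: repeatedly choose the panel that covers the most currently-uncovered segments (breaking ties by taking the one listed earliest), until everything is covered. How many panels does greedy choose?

Greedy: pick S1 (covers 4 new) → pick S3 (covers 3 new) → pick S7 (covers 2 new) → pick S5 (covers 1 new) → pick S8 (covers 1 new). Total picks: 5.

5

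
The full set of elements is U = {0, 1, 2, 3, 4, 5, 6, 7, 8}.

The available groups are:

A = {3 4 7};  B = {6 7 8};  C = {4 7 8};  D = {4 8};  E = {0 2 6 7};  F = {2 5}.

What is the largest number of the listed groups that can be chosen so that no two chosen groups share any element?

2

D, F are pairwise disjoint (D={4,8}; F={2,5}).
Every remaining group overlaps one of these, and no 3 of the listed groups are pairwise disjoint, so 2 is the maximum.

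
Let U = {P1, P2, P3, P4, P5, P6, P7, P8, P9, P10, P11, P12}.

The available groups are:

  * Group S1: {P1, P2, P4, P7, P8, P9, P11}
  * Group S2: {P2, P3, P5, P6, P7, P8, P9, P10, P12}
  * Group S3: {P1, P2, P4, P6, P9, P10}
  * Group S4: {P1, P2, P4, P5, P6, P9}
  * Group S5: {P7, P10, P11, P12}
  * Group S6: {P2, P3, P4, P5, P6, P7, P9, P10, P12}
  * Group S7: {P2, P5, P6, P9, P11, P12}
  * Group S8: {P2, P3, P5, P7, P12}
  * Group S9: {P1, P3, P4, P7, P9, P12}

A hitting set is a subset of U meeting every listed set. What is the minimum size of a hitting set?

The 2 points {P2, P7} hit every group.
The groups S4, S5 are pairwise disjoint, so any hitting set needs a separate point for each — at least 2. Hence 2 is optimal.

2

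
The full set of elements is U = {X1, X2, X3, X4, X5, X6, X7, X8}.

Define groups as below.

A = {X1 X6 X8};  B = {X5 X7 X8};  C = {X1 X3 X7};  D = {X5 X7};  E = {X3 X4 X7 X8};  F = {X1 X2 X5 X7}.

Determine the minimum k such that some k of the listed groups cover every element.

A, E, and F cover everything between them: the union {X1, X2, X3, X4, X5, X6, X7, X8} is all of U.
Only F contains X2, so F is forced; the remaining 4 elements need at least 2 more groups (each remaining group adds at most 3) — so at least 3 groups are needed, and 3 is optimal.

3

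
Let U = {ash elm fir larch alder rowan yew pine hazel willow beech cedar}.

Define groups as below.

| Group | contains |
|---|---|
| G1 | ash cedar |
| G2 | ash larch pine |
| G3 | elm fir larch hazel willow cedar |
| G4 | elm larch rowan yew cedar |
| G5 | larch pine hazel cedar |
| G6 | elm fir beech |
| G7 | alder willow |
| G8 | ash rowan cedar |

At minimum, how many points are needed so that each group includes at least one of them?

H = {ash, elm, larch, willow} meets every group (each contains at least one member of H), and |H| = 4.
No choice of 3 points meets every group, so 4 is the minimum.

4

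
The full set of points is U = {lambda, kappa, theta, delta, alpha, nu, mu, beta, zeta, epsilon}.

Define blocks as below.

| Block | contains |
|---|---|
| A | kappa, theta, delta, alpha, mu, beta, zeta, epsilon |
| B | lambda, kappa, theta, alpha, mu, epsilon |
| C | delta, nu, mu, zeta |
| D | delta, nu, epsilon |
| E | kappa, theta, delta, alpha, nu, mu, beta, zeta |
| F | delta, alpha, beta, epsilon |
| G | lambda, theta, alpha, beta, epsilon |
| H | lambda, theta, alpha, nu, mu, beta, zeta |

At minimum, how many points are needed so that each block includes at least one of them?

T = {mu, epsilon} meets every block (each contains at least one member of T), and |T| = 2.
The blocks C, G are pairwise disjoint, so any hitting set needs a separate point for each — at least 2. Hence 2 is optimal.

2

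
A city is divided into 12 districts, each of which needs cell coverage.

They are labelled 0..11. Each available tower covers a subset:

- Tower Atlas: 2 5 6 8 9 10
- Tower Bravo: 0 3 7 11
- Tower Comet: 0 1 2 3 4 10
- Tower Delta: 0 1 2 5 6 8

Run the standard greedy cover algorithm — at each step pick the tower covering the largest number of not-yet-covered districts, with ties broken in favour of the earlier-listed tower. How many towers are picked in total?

Greedy: pick Atlas (covers 6 new) → pick Bravo (covers 4 new) → pick Comet (covers 2 new). Total picks: 3.

3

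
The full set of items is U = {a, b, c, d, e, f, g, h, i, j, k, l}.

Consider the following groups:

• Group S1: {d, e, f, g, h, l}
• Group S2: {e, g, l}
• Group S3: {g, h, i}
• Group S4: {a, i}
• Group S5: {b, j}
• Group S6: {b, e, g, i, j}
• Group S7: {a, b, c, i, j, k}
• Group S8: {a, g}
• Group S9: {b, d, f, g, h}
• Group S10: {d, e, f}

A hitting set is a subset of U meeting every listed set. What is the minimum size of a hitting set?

4

Take T = {e, g, i, j}. Each listed group contains at least one of these, so T is a hitting set of size 4.
No choice of 3 items meets every group, so 4 is the minimum.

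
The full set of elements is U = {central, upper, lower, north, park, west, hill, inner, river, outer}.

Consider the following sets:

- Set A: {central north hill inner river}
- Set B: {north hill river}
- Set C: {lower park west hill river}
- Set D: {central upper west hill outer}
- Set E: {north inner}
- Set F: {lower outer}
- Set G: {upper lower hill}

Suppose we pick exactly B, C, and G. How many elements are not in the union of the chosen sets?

Union of B, C, G = {upper, lower, north, park, west, hill, river}.
Not covered: central, inner, outer — 3 elements.

3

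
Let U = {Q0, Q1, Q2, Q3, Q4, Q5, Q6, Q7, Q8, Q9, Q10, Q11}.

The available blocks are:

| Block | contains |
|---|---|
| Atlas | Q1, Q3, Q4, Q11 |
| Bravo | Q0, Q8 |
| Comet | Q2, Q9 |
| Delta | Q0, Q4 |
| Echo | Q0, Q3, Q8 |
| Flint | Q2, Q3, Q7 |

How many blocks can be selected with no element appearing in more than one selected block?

Atlas, Bravo, Comet are pairwise disjoint (Atlas={Q1,Q3,Q4,Q11}; Bravo={Q0,Q8}; Comet={Q2,Q9}).
Every remaining block overlaps one of these, and no 4 of the listed blocks are pairwise disjoint, so 3 is the maximum.

3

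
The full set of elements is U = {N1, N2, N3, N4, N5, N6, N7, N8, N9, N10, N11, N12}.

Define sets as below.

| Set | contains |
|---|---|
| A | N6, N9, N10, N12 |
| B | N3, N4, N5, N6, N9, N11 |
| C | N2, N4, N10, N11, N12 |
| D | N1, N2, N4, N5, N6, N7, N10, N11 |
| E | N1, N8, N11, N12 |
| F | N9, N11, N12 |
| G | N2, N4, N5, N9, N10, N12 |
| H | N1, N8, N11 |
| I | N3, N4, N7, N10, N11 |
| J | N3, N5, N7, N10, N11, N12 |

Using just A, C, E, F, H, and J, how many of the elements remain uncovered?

Union of A, C, E, F, H, J = {N1, N2, N3, N4, N5, N6, N7, N8, N9, N10, N11, N12} — that's every element, so 0 are uncovered.

0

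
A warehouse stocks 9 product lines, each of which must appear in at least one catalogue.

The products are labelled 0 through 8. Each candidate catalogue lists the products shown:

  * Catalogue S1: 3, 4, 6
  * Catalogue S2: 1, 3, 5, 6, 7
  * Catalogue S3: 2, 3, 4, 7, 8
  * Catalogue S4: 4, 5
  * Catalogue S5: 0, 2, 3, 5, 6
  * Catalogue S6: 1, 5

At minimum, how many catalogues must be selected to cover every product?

S3 and S5 and S6 together: S3 ∪ S5 ∪ S6 = {0, 1, 2, 3, 4, 5, 6, 7, 8} — every product is covered.
Only S5 contains 0, so S5 is forced; the remaining 4 products need at least 2 more catalogues (each remaining catalogue adds at most 3) — so at least 3 catalogues are needed, and 3 is optimal.

3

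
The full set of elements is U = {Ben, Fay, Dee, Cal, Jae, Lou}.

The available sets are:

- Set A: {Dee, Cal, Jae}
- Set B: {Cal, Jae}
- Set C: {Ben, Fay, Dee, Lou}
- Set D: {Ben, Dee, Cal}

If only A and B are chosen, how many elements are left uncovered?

3

Union of A, B = {Dee, Cal, Jae}.
Not covered: Ben, Fay, Lou — 3 elements.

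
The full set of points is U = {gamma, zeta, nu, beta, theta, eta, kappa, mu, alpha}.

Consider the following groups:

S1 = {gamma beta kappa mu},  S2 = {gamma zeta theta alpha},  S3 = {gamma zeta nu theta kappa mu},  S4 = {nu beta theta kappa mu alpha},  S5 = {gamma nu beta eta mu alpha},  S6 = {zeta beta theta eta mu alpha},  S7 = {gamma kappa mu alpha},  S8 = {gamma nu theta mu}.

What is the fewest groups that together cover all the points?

S3 and S6 cover everything between them: the union {gamma, zeta, nu, beta, theta, eta, kappa, mu, alpha} is all of U.
No single group has all 9 points (the largest, S3, has 6), so 2 is optimal.

2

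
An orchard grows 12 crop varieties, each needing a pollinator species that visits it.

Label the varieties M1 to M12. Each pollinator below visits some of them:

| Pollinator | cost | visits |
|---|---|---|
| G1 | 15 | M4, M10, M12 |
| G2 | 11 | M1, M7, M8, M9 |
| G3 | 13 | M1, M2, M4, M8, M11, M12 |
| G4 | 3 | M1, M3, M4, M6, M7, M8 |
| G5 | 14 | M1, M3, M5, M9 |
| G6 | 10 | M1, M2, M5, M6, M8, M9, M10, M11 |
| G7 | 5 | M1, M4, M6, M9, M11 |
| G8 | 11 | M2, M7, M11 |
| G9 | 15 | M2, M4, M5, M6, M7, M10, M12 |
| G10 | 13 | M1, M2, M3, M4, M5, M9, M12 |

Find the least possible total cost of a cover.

G4, G7, G9 together cover every variety (G4 ∪ G7 ∪ G9 = {M1, M2, M3, M4, M5, M6, M7, M8, M9, M10, M11, M12}); total cost 3 + 5 + 15 = 23.
The greedy pick G4, G6, G3 costs 26; no covering selection beats 23.

23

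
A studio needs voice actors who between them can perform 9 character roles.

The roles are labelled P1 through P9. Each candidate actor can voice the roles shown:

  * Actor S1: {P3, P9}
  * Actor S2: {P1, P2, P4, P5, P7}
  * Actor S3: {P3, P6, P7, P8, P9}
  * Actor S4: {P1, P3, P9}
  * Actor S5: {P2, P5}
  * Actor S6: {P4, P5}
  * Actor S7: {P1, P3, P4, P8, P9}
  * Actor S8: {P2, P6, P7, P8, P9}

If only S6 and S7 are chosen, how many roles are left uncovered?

Union of S6, S7 = {P1, P3, P4, P5, P8, P9}.
Not covered: P2, P6, P7 — 3 roles.

3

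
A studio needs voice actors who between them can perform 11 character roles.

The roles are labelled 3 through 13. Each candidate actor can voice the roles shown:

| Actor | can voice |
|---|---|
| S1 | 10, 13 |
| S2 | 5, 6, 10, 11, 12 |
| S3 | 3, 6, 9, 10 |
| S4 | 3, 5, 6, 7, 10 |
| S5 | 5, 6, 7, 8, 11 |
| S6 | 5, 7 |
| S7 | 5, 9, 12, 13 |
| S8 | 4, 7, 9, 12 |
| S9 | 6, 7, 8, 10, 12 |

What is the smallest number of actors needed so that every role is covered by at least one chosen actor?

Take {S1, S3, S5, S8}. Their union is {3, 4, 5, 6, 7, 8, 9, 10, 11, 12, 13}, which is all 11 roles.
No 3 of the 9 actors cover everything (all 84 combinations miss at least one role), so 4 is optimal.

4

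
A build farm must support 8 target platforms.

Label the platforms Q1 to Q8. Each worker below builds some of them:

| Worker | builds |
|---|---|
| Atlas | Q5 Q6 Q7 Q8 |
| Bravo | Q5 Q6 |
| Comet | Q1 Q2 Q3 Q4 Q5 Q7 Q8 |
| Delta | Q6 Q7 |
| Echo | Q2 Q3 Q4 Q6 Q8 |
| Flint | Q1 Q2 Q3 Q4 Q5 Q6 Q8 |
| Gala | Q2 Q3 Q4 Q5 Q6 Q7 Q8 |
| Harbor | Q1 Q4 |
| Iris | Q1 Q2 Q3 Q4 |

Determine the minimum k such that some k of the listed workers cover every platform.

Take {Gala, Harbor}. Their union is {Q1, Q2, Q3, Q4, Q5, Q6, Q7, Q8}, which is all 8 platforms.
No single worker has all 8 platforms (the largest, Comet, has 7), so 2 is optimal.

2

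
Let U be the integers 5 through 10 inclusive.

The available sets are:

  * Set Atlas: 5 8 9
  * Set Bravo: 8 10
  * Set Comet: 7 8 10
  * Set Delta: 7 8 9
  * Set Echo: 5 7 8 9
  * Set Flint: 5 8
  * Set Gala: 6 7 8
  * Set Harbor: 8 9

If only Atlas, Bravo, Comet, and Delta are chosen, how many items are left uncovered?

1

Union of Atlas, Bravo, Comet, Delta = {5, 7, 8, 9, 10}.
Not covered: 6 — 1 item.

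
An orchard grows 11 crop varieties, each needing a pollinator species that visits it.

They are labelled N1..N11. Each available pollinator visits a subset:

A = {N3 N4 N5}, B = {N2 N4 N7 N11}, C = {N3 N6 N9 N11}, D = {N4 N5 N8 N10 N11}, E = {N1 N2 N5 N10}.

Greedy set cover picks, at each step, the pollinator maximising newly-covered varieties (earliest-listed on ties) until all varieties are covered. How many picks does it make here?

4

Greedy: pick D (covers 5 new) → pick C (covers 3 new) → pick B (covers 2 new) → pick E (covers 1 new). Total picks: 4.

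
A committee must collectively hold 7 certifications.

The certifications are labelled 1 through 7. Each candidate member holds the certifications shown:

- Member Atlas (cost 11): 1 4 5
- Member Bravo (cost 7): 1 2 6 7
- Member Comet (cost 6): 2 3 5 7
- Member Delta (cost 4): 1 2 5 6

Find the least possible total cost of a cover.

21

Atlas, Comet, Delta together cover every certification (Atlas ∪ Comet ∪ Delta = {1, 2, 3, 4, 5, 6, 7}); total cost 11 + 6 + 4 = 21.
No covering selection has total cost below 21.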